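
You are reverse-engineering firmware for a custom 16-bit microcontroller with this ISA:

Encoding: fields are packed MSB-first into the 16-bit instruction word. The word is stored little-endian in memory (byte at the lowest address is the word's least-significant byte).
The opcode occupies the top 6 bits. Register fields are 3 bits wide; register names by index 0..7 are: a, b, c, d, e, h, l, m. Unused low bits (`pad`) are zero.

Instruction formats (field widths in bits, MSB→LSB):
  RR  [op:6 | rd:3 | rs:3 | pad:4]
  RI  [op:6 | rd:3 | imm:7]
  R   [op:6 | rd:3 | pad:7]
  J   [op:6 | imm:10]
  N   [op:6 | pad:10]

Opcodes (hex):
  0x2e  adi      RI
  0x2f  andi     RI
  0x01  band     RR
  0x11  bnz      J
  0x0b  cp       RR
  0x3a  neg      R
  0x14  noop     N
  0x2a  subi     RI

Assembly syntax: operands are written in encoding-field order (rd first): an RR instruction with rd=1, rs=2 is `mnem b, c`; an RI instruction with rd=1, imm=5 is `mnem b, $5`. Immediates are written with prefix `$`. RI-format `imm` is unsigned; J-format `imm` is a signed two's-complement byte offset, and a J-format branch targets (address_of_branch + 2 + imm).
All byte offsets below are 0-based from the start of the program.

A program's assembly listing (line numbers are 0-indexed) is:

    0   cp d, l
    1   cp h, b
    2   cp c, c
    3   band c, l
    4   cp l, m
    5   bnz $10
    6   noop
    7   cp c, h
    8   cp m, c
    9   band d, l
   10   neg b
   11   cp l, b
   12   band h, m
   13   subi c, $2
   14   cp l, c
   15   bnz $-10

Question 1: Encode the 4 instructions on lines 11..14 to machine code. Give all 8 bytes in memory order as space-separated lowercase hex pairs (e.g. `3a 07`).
11. cp fields op=0xb:6|rd=6:3|rs=1:3|pad=0:4 → word 2f10h → 10 2f
12. band fields op=0x1:6|rd=5:3|rs=7:3|pad=0:4 → word 06f0h → f0 06
13. subi fields op=0x2a:6|rd=2:3|imm=2:7 → word a902h → 02 a9
14. cp fields op=0xb:6|rd=6:3|rs=2:3|pad=0:4 → word 2f20h → 20 2f

10 2f f0 06 02 a9 20 2f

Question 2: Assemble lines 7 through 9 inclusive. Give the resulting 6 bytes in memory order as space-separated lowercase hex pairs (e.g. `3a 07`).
50 2d a0 2f e0 05

7. cp fields op=0xb:6|rd=2:3|rs=5:3|pad=0:4 → word 2d50h → 50 2d
8. cp fields op=0xb:6|rd=7:3|rs=2:3|pad=0:4 → word 2fa0h → a0 2f
9. band fields op=0x1:6|rd=3:3|rs=6:3|pad=0:4 → word 05e0h → e0 05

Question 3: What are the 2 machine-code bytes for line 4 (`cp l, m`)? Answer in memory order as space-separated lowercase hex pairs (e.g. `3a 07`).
70 2f

4. cp fields op=0xb:6|rd=6:3|rs=7:3|pad=0:4 → word 2f70h → 70 2f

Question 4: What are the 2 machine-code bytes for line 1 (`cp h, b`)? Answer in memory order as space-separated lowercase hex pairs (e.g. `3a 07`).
90 2e

line 1 (cp): pack op=0xb:6|rd=5:3|rs=1:3|pad=0:4 = 0x2e90; little→ 90 2e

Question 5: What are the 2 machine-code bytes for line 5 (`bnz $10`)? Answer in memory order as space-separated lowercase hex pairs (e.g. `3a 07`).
0a 44

L5: bnz op=0x11:6|imm=10:10 ⇒ 0x440a ⇒ little 0a 44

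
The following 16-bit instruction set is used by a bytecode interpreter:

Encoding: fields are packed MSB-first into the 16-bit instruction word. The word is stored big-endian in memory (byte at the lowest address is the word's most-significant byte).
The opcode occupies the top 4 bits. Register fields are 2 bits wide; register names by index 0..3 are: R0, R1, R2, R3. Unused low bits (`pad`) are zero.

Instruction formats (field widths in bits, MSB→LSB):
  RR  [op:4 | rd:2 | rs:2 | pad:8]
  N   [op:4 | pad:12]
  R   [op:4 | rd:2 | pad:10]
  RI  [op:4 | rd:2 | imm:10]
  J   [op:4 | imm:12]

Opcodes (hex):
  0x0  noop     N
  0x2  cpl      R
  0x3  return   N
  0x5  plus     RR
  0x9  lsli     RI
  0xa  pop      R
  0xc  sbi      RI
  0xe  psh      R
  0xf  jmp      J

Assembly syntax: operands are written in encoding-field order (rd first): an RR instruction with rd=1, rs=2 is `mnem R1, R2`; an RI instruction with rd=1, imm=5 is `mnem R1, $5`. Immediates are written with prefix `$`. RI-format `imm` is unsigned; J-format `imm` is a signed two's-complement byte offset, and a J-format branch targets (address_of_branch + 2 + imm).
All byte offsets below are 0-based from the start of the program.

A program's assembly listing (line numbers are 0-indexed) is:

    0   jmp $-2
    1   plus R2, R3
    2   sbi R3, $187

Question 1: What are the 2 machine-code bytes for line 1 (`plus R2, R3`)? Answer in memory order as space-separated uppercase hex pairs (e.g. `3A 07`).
5B 00

1. plus fields op=0x5:4|rd=2:2|rs=3:2|pad=0:8 → word 5b00h → 5b 00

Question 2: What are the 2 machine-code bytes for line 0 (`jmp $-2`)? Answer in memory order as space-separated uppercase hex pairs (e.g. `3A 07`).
L0: jmp op=0xf:4|imm=-2:12 ⇒ 0xfffe ⇒ big ff fe

FF FE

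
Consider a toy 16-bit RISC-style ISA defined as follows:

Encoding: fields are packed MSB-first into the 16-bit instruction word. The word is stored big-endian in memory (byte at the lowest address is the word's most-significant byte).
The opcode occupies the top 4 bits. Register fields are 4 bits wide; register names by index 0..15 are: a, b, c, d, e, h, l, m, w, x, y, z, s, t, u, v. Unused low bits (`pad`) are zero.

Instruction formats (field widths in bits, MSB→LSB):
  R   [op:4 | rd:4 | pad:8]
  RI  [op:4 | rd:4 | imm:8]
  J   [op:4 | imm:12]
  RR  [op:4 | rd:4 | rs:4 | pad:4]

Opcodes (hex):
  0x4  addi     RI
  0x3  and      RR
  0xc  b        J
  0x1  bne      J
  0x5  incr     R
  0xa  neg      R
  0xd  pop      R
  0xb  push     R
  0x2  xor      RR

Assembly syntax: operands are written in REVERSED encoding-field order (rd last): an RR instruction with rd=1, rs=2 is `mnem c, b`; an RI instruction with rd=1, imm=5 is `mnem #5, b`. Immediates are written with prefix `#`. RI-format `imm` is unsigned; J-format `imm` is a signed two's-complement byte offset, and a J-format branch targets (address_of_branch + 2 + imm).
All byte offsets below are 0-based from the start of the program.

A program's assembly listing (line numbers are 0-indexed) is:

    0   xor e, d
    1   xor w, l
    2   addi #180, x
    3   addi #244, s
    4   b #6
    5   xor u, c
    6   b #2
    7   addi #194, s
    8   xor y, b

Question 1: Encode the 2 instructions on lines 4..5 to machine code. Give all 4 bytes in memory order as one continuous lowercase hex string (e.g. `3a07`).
L4: b op=0xc:4|imm=6:12 ⇒ 0xc006 ⇒ big c0 06
L5: xor op=0x2:4|rd=2:4|rs=14:4|pad=0:4 ⇒ 0x22e0 ⇒ big 22 e0

c00622e0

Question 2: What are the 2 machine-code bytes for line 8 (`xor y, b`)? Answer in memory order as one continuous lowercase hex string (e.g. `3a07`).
21a0

8. xor fields op=0x2:4|rd=1:4|rs=10:4|pad=0:4 → word 21a0h → 21 a0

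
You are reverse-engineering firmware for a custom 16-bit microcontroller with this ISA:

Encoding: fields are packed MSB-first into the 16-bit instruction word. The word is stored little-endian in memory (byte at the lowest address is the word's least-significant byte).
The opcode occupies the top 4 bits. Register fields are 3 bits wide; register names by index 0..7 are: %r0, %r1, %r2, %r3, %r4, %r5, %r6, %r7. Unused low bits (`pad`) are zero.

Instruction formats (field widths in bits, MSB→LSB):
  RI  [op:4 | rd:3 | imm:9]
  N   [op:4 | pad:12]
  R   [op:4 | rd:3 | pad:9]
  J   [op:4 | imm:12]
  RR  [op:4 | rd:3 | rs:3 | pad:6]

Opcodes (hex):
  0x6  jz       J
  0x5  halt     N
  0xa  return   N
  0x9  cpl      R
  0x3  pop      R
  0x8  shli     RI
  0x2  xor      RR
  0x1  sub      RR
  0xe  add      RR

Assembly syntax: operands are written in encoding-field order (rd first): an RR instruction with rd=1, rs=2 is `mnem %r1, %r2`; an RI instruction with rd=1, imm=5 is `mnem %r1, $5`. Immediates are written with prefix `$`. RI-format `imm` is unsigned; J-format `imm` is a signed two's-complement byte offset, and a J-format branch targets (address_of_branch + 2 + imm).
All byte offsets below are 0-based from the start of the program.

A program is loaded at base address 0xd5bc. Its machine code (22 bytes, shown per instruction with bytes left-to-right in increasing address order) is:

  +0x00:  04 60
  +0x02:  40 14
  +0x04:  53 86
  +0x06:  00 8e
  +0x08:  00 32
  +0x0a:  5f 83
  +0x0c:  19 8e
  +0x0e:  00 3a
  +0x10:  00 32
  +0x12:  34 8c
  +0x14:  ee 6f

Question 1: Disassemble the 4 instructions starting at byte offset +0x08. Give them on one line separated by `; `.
[08] 00 32 → 0x3200
  opcode bits[15:12]=0x3: pop/R
  rd@[11:9]=0x1 ⇒ %r1
[0a] 5f 83 → 0x835f
  opcode bits[15:12]=0x8: shli/RI
  rd@[11:9]=0x1 ⇒ %r1
  imm@[8:0]=0x15f ⇒ $351
[0c] 19 8e → 0x8e19
  opcode bits[15:12]=0x8: shli/RI
  rd@[11:9]=0x7 ⇒ %r7
  imm@[8:0]=0x19 ⇒ $25
[0e] 00 3a → 0x3a00
  opcode bits[15:12]=0x3: pop/R
  rd@[11:9]=0x5 ⇒ %r5

pop %r1; shli %r1, $351; shli %r7, $25; pop %r5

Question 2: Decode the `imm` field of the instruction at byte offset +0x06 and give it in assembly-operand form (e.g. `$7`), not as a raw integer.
$0

[06] 00 8e → 0x8e00
  op=0x8e00>>12=0x8 ⇒ shli (RI)
  rd: (w>>9)&0x7=0x7 → %r7
  imm: (w>>0)&0x1ff=0x0 → $0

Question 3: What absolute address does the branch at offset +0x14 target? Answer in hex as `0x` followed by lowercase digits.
@+14  little-endian(ee 6f) = 0x6fee
  op=0x6fee>>12=0x6 ⇒ jz (J)
  [11:0] imm=4078 (s12→-18) = $-18
  target = base 0xd5bc + off 0x14 + 2 + imm -18 = 0xd5c0

0xd5c0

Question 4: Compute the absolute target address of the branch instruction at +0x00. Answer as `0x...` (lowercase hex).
off 0x00: read 04 60 as little → 0x6004
  opcode bits[15:12]=0x6: jz/J
  [11:0] imm=4 = $4
  target = base 0xd5bc + off 0x00 + 2 + imm 4 = 0xd5c2

0xd5c2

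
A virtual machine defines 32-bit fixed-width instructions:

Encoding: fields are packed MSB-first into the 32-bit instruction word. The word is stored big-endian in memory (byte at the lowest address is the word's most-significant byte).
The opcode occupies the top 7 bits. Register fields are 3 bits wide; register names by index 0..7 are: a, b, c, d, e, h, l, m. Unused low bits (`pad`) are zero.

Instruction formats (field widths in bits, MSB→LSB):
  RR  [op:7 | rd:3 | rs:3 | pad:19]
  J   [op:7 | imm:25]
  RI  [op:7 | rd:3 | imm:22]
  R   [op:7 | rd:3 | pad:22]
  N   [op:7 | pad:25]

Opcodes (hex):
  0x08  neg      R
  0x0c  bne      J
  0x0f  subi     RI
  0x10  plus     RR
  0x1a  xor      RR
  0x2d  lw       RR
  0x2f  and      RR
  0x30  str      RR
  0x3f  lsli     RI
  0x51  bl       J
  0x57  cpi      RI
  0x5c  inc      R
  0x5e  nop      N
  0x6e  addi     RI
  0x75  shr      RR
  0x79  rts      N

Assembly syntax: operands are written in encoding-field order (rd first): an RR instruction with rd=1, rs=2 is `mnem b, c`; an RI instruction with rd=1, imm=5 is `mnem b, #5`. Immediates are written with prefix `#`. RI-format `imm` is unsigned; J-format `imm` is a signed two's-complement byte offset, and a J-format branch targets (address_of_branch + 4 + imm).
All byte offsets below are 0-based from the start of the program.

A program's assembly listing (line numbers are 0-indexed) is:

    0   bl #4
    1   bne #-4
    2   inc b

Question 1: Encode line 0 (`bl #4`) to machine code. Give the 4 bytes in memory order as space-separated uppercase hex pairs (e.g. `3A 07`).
A2 00 00 04

0. bl fields op=0x51:7|imm=4:25 → word a2000004h → a2 00 00 04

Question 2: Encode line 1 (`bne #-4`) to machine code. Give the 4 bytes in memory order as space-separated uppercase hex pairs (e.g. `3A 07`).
line 1 (bne): pack op=0xc:7|imm=-4:25 = 0x19fffffc; big→ 19 ff ff fc

19 FF FF FC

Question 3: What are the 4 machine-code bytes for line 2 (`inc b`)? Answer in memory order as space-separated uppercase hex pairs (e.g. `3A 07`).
B8 40 00 00

2. inc fields op=0x5c:7|rd=1:3|pad=0:22 → word b8400000h → b8 40 00 00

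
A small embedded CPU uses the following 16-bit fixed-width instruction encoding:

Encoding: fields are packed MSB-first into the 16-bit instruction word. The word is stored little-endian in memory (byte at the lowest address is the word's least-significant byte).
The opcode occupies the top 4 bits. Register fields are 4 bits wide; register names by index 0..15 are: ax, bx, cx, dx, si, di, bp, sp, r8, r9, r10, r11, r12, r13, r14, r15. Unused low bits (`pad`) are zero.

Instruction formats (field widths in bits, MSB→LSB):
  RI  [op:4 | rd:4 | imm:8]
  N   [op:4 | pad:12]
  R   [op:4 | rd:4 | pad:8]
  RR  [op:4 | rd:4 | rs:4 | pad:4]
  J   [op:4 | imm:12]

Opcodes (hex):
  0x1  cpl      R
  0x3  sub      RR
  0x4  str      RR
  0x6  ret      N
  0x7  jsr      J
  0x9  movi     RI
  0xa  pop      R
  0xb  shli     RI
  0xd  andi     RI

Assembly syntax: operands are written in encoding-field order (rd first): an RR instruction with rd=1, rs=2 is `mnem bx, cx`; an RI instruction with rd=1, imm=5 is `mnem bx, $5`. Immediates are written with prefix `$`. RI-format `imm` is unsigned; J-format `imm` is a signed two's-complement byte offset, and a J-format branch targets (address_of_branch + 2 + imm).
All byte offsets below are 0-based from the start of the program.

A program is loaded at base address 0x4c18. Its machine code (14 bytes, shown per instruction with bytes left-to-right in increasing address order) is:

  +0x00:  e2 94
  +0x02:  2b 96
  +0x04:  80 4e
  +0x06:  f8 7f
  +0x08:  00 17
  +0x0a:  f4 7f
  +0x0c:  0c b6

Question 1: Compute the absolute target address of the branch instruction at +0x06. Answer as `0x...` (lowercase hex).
0x4c18

[06] f8 7f → 0x7ff8
  op=0x7ff8>>12=0x7 ⇒ jsr (J)
  imm@[11:0]=0xff8 (s12→-8) ⇒ $-8
  target = base 0x4c18 + off 0x06 + 2 + imm -8 = 0x4c18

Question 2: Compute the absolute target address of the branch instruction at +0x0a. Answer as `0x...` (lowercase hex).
@+0a  little-endian(f4 7f) = 0x7ff4
  top 4b → 0x7 → jsr [J]
  imm@[11:0]=0xff4 (s12→-12) ⇒ $-12
  target = base 0x4c18 + off 0x0a + 2 + imm -12 = 0x4c18

0x4c18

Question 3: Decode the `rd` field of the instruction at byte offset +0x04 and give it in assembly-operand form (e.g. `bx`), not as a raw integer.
off 0x04: read 80 4e as little → 0x4e80
  op=0x4e80>>12=0x4 ⇒ str (RR)
  rd: (w>>8)&0xf=0xe → r14
  rs: (w>>4)&0xf=0x8 → r8

r14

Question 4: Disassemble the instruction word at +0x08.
cpl sp

@+08  little-endian(00 17) = 0x1700
  top 4b → 0x1 → cpl [R]
  rd: (w>>8)&0xf=0x7 → sp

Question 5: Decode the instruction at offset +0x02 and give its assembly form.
[02] 2b 96 → 0x962b
  op=0x962b>>12=0x9 ⇒ movi (RI)
  [11:8] rd=6 = bp
  [7:0] imm=43 = $43

movi bp, $43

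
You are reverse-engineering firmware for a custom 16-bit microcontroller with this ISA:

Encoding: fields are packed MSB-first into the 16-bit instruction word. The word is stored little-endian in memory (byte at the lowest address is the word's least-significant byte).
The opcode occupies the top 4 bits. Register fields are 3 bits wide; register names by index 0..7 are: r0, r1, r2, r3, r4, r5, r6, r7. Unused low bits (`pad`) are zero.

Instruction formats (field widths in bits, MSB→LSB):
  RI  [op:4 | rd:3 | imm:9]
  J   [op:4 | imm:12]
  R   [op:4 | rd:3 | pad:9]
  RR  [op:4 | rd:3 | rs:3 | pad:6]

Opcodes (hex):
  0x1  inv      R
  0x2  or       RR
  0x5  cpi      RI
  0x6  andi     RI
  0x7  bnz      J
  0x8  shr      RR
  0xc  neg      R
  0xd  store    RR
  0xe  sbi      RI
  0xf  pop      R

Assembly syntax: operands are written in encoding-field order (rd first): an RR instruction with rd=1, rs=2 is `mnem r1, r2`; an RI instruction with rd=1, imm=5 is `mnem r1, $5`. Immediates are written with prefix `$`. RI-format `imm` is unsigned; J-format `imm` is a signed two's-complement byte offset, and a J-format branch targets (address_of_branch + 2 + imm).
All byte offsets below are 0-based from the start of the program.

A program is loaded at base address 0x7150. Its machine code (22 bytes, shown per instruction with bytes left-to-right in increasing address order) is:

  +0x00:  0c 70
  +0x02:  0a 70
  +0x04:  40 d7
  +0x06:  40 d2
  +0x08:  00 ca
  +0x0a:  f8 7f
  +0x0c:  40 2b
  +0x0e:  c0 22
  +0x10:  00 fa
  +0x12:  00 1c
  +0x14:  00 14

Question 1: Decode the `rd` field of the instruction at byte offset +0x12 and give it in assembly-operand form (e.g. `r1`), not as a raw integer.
+0x12: 00 1c ⇒ word 0x1c00 (little)
  opcode bits[15:12]=0x1: inv/R
  rd: (w>>9)&0x7=0x6 → r6

r6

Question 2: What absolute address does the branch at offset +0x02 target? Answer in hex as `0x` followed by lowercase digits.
+0x02: 0a 70 ⇒ word 0x700a (little)
  top 4b → 0x7 → bnz [J]
  imm@[11:0]=0xa ⇒ $10
  target = base 0x7150 + off 0x02 + 2 + imm 10 = 0x715e

0x715e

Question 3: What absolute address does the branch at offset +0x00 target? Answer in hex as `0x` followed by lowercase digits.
0x715e

[00] 0c 70 → 0x700c
  top 4b → 0x7 → bnz [J]
  [11:0] imm=12 = $12
  target = base 0x7150 + off 0x00 + 2 + imm 12 = 0x715e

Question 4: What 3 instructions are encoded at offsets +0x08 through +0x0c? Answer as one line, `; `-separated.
neg r5; bnz $-8; or r5, r5

@+08  little-endian(00 ca) = 0xca00
  opcode bits[15:12]=0xc: neg/R
  [11:9] rd=5 = r5
@+0a  little-endian(f8 7f) = 0x7ff8
  opcode bits[15:12]=0x7: bnz/J
  [11:0] imm=4088 (s12→-8) = $-8
@+0c  little-endian(40 2b) = 0x2b40
  opcode bits[15:12]=0x2: or/RR
  [11:9] rd=5 = r5
  [8:6] rs=5 = r5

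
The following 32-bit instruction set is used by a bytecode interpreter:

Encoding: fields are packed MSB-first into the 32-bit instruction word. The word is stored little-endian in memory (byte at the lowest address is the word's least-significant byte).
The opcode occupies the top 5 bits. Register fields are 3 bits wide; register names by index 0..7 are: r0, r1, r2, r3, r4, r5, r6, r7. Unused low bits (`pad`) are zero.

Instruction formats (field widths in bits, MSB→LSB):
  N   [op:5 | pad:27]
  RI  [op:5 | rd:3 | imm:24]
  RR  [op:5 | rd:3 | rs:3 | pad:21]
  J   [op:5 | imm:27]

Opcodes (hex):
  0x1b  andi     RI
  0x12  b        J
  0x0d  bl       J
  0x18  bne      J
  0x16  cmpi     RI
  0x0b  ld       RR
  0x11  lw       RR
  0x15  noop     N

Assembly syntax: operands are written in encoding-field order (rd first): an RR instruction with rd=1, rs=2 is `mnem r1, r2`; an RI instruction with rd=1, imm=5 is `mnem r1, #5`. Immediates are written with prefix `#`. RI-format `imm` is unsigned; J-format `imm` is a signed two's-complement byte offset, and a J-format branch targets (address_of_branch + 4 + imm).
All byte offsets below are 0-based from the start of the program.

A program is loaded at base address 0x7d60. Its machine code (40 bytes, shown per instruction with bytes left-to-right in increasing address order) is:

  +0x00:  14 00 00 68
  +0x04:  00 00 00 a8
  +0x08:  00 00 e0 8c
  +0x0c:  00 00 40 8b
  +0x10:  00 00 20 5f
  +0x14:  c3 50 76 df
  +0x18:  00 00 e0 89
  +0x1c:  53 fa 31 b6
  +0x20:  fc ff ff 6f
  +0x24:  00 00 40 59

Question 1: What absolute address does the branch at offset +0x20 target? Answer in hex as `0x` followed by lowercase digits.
0x7d80

+0x20: fc ff ff 6f ⇒ word 0x6ffffffc (little)
  top 5b → 0xd → bl [J]
  [26:0] imm=134217724 (s27→-4) = #-4
  target = base 0x7d60 + off 0x20 + 4 + imm -4 = 0x7d80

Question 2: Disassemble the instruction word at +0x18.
lw r1, r7

+0x18: 00 00 e0 89 ⇒ word 0x89e00000 (little)
  top 5b → 0x11 → lw [RR]
  rd: (w>>24)&0x7=0x1 → r1
  rs: (w>>21)&0x7=0x7 → r7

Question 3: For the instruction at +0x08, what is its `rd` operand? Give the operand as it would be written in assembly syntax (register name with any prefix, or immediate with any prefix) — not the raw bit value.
r4

+0x08: 00 00 e0 8c ⇒ word 0x8ce00000 (little)
  op=0x8ce00000>>27=0x11 ⇒ lw (RR)
  rd: (w>>24)&0x7=0x4 → r4
  rs: (w>>21)&0x7=0x7 → r7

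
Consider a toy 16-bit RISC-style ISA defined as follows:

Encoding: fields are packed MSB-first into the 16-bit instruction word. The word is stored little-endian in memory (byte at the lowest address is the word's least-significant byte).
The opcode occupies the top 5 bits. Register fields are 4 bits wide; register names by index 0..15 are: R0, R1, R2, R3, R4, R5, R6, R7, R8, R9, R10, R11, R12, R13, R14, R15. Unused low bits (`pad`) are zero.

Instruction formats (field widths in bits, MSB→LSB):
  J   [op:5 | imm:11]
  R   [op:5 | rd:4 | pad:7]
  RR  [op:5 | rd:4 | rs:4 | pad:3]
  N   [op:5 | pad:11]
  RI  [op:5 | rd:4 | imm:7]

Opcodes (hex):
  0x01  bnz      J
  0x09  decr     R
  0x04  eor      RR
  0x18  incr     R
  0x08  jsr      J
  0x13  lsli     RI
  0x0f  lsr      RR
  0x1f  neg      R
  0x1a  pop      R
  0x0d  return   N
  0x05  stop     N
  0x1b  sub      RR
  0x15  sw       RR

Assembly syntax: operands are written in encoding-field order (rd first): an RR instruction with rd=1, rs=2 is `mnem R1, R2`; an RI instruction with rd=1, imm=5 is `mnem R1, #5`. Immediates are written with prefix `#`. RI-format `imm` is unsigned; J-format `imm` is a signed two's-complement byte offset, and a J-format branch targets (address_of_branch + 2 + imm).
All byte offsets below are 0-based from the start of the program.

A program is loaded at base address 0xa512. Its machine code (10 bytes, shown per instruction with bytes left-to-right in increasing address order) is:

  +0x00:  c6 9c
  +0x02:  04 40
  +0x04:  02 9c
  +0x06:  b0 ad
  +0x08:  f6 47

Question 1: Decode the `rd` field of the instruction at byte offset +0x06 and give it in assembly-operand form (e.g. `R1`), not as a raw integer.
R11

[06] b0 ad → 0xadb0
  op=0xadb0>>11=0x15 ⇒ sw (RR)
  rd@[10:7]=0xb ⇒ R11
  rs@[6:3]=0x6 ⇒ R6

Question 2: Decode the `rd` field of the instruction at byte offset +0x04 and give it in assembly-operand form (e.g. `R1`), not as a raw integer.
R8

[04] 02 9c → 0x9c02
  opcode bits[15:11]=0x13: lsli/RI
  rd: (w>>7)&0xf=0x8 → R8
  imm: (w>>0)&0x7f=0x2 → #2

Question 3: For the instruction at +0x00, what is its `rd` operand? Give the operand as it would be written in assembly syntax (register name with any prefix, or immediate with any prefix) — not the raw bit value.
R9

@+00  little-endian(c6 9c) = 0x9cc6
  top 5b → 0x13 → lsli [RI]
  [10:7] rd=9 = R9
  [6:0] imm=70 = #70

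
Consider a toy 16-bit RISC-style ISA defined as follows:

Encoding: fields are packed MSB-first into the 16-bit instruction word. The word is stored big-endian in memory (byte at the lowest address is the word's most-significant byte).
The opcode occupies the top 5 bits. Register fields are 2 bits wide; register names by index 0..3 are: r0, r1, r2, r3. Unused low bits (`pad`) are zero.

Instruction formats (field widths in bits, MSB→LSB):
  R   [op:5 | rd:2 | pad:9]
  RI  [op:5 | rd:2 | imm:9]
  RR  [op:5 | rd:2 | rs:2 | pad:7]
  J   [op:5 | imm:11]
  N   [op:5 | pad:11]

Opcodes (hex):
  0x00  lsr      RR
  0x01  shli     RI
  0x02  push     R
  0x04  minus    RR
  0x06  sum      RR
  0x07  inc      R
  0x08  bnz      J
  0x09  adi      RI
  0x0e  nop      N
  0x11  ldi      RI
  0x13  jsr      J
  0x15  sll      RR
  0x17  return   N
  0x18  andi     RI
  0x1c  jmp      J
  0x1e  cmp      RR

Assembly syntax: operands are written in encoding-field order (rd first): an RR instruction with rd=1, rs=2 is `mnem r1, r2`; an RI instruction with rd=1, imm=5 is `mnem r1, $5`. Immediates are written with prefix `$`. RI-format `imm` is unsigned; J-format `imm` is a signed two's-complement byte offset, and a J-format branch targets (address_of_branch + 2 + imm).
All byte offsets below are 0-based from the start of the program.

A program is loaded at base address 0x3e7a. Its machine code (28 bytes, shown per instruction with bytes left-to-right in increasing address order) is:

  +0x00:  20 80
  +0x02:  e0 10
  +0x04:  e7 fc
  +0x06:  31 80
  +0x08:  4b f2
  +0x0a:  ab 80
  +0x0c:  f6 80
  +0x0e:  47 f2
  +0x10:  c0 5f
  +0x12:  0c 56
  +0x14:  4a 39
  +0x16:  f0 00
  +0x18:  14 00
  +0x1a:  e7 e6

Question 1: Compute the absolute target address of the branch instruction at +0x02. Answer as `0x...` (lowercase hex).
0x3e8e

[02] e0 10 → 0xe010
  opcode bits[15:11]=0x1c: jmp/J
  imm@[10:0]=0x10 ⇒ $16
  target = base 0x3e7a + off 0x02 + 2 + imm 16 = 0x3e8e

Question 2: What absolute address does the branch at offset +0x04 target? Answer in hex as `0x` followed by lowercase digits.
0x3e7c

@+04  big-endian(e7 fc) = 0xe7fc
  op=0xe7fc>>11=0x1c ⇒ jmp (J)
  imm@[10:0]=0x7fc (s11→-4) ⇒ $-4
  target = base 0x3e7a + off 0x04 + 2 + imm -4 = 0x3e7c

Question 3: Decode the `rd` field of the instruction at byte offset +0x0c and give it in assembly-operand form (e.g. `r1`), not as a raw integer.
+0x0c: f6 80 ⇒ word 0xf680 (big)
  op=0xf680>>11=0x1e ⇒ cmp (RR)
  [10:9] rd=3 = r3
  [8:7] rs=1 = r1

r3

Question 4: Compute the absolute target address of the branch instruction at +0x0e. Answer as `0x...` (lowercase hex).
0x3e7c

off 0x0e: read 47 f2 as big → 0x47f2
  top 5b → 0x8 → bnz [J]
  imm: (w>>0)&0x7ff=0x7f2 (s11→-14) → $-14
  target = base 0x3e7a + off 0x0e + 2 + imm -14 = 0x3e7c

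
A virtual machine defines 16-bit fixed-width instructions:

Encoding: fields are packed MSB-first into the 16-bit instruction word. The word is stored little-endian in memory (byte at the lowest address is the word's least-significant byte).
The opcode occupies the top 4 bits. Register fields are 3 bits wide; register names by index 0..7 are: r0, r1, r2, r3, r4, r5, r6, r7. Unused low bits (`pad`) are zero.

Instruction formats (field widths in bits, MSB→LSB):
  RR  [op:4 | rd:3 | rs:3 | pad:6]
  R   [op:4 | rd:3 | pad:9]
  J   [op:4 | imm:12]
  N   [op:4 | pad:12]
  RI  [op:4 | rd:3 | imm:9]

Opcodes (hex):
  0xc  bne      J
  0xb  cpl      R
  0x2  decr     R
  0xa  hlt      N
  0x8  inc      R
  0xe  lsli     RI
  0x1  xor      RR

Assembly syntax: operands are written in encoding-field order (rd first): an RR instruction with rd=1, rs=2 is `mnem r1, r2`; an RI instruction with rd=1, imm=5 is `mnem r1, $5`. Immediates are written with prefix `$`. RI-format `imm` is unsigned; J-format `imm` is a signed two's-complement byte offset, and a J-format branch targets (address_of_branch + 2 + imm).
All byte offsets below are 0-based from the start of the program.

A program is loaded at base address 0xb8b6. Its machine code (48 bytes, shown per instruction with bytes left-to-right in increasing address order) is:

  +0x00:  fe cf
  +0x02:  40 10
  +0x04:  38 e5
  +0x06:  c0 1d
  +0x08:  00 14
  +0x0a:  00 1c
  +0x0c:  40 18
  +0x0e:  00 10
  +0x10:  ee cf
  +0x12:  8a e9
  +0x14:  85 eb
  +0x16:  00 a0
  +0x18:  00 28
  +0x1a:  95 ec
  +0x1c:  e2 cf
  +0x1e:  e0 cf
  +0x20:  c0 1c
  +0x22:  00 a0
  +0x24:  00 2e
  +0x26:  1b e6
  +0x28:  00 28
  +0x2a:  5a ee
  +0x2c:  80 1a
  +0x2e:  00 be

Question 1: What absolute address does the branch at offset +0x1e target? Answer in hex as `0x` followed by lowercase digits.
@+1e  little-endian(e0 cf) = 0xcfe0
  opcode bits[15:12]=0xc: bne/J
  [11:0] imm=4064 (s12→-32) = $-32
  target = base 0xb8b6 + off 0x1e + 2 + imm -32 = 0xb8b6

0xb8b6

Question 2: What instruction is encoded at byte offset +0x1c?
bne $-30

[1c] e2 cf → 0xcfe2
  op=0xcfe2>>12=0xc ⇒ bne (J)
  [11:0] imm=4066 (s12→-30) = $-30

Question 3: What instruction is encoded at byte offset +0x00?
bne $-2

off 0x00: read fe cf as little → 0xcffe
  top 4b → 0xc → bne [J]
  imm: (w>>0)&0xfff=0xffe (s12→-2) → $-2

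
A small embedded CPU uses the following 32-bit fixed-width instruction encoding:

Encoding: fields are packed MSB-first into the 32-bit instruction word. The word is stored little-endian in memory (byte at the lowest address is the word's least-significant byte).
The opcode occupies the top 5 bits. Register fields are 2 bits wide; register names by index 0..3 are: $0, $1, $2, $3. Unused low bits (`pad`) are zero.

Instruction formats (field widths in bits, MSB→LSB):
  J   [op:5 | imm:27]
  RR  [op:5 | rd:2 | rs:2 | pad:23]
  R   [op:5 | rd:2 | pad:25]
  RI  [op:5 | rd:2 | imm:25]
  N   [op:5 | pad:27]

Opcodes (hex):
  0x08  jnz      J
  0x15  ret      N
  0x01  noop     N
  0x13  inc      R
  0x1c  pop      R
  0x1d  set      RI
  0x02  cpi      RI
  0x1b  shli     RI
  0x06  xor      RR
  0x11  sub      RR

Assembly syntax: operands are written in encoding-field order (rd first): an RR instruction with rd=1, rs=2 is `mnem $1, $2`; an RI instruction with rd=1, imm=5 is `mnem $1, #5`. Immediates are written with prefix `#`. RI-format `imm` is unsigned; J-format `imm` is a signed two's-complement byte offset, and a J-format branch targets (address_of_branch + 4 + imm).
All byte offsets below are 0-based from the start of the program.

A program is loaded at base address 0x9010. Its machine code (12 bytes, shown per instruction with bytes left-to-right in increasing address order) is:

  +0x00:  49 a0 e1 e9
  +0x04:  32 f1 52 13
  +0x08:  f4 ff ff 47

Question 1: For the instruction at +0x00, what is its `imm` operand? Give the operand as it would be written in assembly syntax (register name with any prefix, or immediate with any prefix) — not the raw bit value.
+0x00: 49 a0 e1 e9 ⇒ word 0xe9e1a049 (little)
  op=0xe9e1a049>>27=0x1d ⇒ set (RI)
  rd@[26:25]=0x0 ⇒ $0
  imm@[24:0]=0x1e1a049 ⇒ #31563849

#31563849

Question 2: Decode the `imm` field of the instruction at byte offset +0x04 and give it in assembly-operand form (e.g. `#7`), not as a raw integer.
#22212914

@+04  little-endian(32 f1 52 13) = 0x1352f132
  op=0x1352f132>>27=0x2 ⇒ cpi (RI)
  rd: (w>>25)&0x3=0x1 → $1
  imm: (w>>0)&0x1ffffff=0x152f132 → #22212914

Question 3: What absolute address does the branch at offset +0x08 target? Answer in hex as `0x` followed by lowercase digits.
+0x08: f4 ff ff 47 ⇒ word 0x47fffff4 (little)
  op=0x47fffff4>>27=0x8 ⇒ jnz (J)
  imm@[26:0]=0x7fffff4 (s27→-12) ⇒ #-12
  target = base 0x9010 + off 0x08 + 4 + imm -12 = 0x9010

0x9010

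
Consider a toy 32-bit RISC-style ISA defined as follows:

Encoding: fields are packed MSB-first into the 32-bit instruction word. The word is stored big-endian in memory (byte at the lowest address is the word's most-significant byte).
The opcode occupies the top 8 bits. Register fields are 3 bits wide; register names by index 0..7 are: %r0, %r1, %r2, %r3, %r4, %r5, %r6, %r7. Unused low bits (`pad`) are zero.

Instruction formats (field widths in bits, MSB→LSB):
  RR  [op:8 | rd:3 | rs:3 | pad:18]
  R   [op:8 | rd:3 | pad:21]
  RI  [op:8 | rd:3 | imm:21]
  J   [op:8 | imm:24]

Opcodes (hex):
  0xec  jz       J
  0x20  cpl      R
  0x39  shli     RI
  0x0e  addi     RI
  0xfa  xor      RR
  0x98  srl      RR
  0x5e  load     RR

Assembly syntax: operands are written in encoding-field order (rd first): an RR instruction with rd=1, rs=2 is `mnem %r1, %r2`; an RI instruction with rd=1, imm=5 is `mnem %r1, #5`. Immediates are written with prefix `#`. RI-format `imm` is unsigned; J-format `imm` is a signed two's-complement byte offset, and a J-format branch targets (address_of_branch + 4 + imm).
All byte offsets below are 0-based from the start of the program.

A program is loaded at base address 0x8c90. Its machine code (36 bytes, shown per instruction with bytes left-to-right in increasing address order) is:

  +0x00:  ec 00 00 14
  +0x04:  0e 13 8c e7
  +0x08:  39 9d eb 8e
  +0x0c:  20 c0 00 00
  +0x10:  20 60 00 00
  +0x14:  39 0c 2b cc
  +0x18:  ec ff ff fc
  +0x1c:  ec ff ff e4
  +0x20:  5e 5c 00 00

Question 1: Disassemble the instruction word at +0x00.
jz #20

[00] ec 00 00 14 → 0xec000014
  opcode bits[31:24]=0xec: jz/J
  [23:0] imm=20 = #20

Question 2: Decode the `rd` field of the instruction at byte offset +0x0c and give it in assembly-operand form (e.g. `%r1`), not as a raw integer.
@+0c  big-endian(20 c0 00 00) = 0x20c00000
  op=0x20c00000>>24=0x20 ⇒ cpl (R)
  rd@[23:21]=0x6 ⇒ %r6

%r6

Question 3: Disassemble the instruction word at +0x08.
shli %r4, #1960846

+0x08: 39 9d eb 8e ⇒ word 0x399deb8e (big)
  opcode bits[31:24]=0x39: shli/RI
  [23:21] rd=4 = %r4
  [20:0] imm=1960846 = #1960846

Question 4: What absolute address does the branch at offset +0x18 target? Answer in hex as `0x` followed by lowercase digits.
@+18  big-endian(ec ff ff fc) = 0xecfffffc
  opcode bits[31:24]=0xec: jz/J
  imm: (w>>0)&0xffffff=0xfffffc (s24→-4) → #-4
  target = base 0x8c90 + off 0x18 + 4 + imm -4 = 0x8ca8

0x8ca8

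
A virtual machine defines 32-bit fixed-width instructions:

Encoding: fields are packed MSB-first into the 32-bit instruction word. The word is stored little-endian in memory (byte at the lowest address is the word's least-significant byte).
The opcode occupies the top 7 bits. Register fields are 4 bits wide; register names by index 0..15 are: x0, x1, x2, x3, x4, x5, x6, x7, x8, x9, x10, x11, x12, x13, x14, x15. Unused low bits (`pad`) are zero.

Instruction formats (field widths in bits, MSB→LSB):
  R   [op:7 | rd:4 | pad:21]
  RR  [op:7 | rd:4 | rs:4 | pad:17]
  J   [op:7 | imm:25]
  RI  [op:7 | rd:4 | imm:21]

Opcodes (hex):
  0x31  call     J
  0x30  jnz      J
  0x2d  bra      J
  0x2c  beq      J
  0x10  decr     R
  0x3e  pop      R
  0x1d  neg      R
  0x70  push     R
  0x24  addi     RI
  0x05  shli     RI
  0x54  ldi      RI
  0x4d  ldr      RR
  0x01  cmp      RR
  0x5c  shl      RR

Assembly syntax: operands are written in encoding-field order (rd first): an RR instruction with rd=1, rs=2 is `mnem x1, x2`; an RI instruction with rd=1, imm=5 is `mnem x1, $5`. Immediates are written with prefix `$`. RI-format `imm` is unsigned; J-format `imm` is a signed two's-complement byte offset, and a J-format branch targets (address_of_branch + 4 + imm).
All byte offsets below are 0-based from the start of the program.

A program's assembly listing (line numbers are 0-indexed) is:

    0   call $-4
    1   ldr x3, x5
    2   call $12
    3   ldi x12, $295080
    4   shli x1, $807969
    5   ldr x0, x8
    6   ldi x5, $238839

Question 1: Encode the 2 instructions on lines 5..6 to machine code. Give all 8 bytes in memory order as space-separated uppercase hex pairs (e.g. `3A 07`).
00 00 10 9A F7 A4 A3 A8

5. ldr fields op=0x4d:7|rd=0:4|rs=8:4|pad=0:17 → word 9a100000h → 00 00 10 9a
6. ldi fields op=0x54:7|rd=5:4|imm=238839:21 → word a8a3a4f7h → f7 a4 a3 a8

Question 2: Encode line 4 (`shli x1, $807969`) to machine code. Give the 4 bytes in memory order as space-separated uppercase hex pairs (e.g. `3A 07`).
21 54 2C 0A

4. shli fields op=0x5:7|rd=1:4|imm=807969:21 → word 0a2c5421h → 21 54 2c 0a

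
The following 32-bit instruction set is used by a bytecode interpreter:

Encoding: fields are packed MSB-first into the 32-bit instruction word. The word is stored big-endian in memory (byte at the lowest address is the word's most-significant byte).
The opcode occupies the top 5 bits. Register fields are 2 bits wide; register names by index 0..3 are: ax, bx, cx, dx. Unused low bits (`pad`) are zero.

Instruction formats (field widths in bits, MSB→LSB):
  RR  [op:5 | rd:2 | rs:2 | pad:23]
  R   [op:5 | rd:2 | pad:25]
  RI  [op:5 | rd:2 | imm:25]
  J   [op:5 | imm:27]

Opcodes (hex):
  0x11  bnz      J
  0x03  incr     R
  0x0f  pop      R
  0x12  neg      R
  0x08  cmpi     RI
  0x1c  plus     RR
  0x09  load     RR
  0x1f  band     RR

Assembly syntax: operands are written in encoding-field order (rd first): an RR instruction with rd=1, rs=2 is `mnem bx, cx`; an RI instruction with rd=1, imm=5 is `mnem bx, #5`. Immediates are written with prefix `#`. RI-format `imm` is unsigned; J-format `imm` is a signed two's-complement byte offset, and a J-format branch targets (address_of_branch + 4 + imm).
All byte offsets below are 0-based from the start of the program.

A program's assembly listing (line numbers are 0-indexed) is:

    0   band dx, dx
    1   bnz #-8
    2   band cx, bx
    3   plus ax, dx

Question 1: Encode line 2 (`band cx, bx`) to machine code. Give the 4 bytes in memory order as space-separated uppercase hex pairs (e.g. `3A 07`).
FC 80 00 00

2. band fields op=0x1f:5|rd=2:2|rs=1:2|pad=0:23 → word fc800000h → fc 80 00 00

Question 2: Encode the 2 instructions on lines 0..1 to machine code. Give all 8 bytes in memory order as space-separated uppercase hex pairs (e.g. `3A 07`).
L0: band op=0x1f:5|rd=3:2|rs=3:2|pad=0:23 ⇒ 0xff800000 ⇒ big ff 80 00 00
L1: bnz op=0x11:5|imm=-8:27 ⇒ 0x8ffffff8 ⇒ big 8f ff ff f8

FF 80 00 00 8F FF FF F8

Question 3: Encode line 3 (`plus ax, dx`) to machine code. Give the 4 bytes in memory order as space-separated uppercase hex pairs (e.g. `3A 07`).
line 3 (plus): pack op=0x1c:5|rd=0:2|rs=3:2|pad=0:23 = 0xe1800000; big→ e1 80 00 00

E1 80 00 00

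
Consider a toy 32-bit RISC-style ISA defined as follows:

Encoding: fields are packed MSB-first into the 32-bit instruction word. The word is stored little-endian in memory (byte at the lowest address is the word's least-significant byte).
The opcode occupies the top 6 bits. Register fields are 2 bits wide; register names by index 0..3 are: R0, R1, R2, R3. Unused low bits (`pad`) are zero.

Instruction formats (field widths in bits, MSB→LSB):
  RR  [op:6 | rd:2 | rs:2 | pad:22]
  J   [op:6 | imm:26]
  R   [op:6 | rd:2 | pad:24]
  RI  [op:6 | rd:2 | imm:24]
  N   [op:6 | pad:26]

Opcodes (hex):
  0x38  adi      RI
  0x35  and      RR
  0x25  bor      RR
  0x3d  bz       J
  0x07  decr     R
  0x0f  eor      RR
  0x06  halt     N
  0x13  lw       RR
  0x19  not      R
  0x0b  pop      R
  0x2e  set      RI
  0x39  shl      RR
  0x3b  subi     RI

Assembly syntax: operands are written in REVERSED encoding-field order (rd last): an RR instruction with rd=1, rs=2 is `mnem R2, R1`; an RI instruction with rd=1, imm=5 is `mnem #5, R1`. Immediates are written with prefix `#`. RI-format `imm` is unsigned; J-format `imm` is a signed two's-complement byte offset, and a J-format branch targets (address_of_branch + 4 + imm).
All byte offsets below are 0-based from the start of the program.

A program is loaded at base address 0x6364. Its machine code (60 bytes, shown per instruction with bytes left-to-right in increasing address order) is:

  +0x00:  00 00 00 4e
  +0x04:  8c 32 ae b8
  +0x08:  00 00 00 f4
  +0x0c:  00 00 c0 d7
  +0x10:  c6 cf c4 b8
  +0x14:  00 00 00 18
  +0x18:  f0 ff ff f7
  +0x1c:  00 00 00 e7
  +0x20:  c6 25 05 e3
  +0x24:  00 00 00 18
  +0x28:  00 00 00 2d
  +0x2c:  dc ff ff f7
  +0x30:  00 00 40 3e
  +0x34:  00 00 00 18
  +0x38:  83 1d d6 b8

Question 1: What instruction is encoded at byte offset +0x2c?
+0x2c: dc ff ff f7 ⇒ word 0xf7ffffdc (little)
  op=0xf7ffffdc>>26=0x3d ⇒ bz (J)
  [25:0] imm=67108828 (s26→-36) = #-36

bz #-36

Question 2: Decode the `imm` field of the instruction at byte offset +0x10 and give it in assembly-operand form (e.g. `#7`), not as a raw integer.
@+10  little-endian(c6 cf c4 b8) = 0xb8c4cfc6
  top 6b → 0x2e → set [RI]
  [25:24] rd=0 = R0
  [23:0] imm=12898246 = #12898246

#12898246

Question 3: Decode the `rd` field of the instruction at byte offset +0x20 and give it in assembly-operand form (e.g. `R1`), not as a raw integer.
off 0x20: read c6 25 05 e3 as little → 0xe30525c6
  op=0xe30525c6>>26=0x38 ⇒ adi (RI)
  [25:24] rd=3 = R3
  [23:0] imm=337350 = #337350

R3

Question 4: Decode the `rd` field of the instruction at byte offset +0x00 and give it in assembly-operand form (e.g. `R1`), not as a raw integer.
R2

@+00  little-endian(00 00 00 4e) = 0x4e000000
  opcode bits[31:26]=0x13: lw/RR
  rd@[25:24]=0x2 ⇒ R2
  rs@[23:22]=0x0 ⇒ R0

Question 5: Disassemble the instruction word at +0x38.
set #14032259, R0

[38] 83 1d d6 b8 → 0xb8d61d83
  op=0xb8d61d83>>26=0x2e ⇒ set (RI)
  rd: (w>>24)&0x3=0x0 → R0
  imm: (w>>0)&0xffffff=0xd61d83 → #14032259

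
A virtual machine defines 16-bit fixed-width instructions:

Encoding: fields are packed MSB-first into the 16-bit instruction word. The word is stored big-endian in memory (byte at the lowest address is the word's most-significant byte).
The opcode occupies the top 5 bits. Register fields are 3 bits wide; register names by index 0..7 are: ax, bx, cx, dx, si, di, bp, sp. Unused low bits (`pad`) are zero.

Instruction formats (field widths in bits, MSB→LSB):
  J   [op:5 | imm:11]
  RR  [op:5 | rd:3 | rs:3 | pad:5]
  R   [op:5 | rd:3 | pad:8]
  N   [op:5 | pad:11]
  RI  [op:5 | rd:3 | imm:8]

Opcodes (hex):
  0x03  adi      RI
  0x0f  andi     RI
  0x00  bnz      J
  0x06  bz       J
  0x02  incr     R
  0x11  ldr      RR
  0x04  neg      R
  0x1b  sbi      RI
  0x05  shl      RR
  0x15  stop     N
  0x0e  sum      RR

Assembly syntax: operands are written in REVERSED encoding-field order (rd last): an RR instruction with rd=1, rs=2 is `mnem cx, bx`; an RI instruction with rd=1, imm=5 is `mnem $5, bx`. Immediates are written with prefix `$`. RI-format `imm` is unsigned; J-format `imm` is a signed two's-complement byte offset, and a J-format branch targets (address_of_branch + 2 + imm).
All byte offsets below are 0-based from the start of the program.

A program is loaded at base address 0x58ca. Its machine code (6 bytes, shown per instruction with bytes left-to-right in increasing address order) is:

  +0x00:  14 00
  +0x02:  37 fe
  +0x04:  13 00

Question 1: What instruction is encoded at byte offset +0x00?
@+00  big-endian(14 00) = 0x1400
  op=0x1400>>11=0x2 ⇒ incr (R)
  rd: (w>>8)&0x7=0x4 → si

incr si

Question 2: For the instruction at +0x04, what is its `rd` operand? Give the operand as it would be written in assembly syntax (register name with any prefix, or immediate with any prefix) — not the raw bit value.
dx

off 0x04: read 13 00 as big → 0x1300
  opcode bits[15:11]=0x2: incr/R
  rd@[10:8]=0x3 ⇒ dx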